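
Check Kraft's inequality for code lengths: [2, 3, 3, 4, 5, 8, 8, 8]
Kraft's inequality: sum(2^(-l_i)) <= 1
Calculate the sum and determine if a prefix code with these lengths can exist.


Sum = 2^(-2) + 2^(-3) + 2^(-3) + 2^(-4) + 2^(-5) + 2^(-8) + 2^(-8) + 2^(-8)
    = 0.25 + 0.125 + 0.125 + 0.0625 + 0.03125 + 0.00390625 + 0.00390625 + 0.00390625
    = 155/256 = 0.60546875
Since 0.60546875 <= 1, Kraft's inequality IS satisfied.
A prefix code with these lengths CAN exist.

Kraft sum = 0.60546875. Satisfied.


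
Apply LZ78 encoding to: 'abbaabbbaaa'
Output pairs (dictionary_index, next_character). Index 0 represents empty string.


LZ78 encoding steps:
Dictionary: {0: ''}
Step 1: w='' (idx 0), next='a' -> output (0, 'a'), add 'a' as idx 1
Step 2: w='' (idx 0), next='b' -> output (0, 'b'), add 'b' as idx 2
Step 3: w='b' (idx 2), next='a' -> output (2, 'a'), add 'ba' as idx 3
Step 4: w='a' (idx 1), next='b' -> output (1, 'b'), add 'ab' as idx 4
Step 5: w='b' (idx 2), next='b' -> output (2, 'b'), add 'bb' as idx 5
Step 6: w='a' (idx 1), next='a' -> output (1, 'a'), add 'aa' as idx 6
Step 7: w='a' (idx 1), end of input -> output (1, '')


Encoded: [(0, 'a'), (0, 'b'), (2, 'a'), (1, 'b'), (2, 'b'), (1, 'a'), (1, '')]


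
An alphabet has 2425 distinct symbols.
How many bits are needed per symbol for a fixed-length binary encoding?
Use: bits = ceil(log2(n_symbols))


log2(2425) = 11.2438
Bracket: 2^11 = 2048 < 2425 <= 2^12 = 4096
So ceil(log2(2425)) = 12

bits = ceil(log2(2425)) = ceil(11.2438) = 12 bits


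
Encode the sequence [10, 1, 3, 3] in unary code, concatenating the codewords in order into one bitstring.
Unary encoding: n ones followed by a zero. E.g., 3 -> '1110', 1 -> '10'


Encode each number as n ones followed by a terminating 0:
  10 -> 11111111110 (11 bits)
  1 -> 10 (2 bits)
  3 -> 1110 (4 bits)
  3 -> 1110 (4 bits)
Total length = 11 + 2 + 4 + 4 = 21 bits.

Unary([10, 1, 3, 3]) = 111111111101011101110 (21 bits)


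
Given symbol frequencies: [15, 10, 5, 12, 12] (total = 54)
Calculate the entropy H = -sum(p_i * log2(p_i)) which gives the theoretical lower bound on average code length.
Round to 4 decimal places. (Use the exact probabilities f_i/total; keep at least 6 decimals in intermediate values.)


Per-symbol terms -p_i * log2(p_i) with p_i = f_i/54:
  p = 15/54 = 0.277778: log2(p) = -1.847997, -p*log2(p) = 0.513332
  p = 10/54 = 0.185185: log2(p) = -2.432959, -p*log2(p) = 0.450548
  p = 5/54 = 0.092593: log2(p) = -3.432959, -p*log2(p) = 0.317867
  p = 12/54 = 0.222222: log2(p) = -2.169925, -p*log2(p) = 0.482206
  p = 12/54 = 0.222222: log2(p) = -2.169925, -p*log2(p) = 0.482206
H = 0.513332 + 0.450548 + 0.317867 + 0.482206 + 0.482206 = 2.246159

H = 2.2462 bits/symbol


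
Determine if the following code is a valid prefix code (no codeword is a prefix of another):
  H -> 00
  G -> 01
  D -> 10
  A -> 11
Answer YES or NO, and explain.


Checking each pair (does one codeword prefix another?):
  H='00' vs G='01': no prefix
  H='00' vs D='10': no prefix
  H='00' vs A='11': no prefix
  G='01' vs H='00': no prefix
  G='01' vs D='10': no prefix
  G='01' vs A='11': no prefix
  D='10' vs H='00': no prefix
  D='10' vs G='01': no prefix
  D='10' vs A='11': no prefix
  A='11' vs H='00': no prefix
  A='11' vs G='01': no prefix
  A='11' vs D='10': no prefix
No violation found over all pairs.

YES -- this is a valid prefix code. No codeword is a prefix of any other codeword.


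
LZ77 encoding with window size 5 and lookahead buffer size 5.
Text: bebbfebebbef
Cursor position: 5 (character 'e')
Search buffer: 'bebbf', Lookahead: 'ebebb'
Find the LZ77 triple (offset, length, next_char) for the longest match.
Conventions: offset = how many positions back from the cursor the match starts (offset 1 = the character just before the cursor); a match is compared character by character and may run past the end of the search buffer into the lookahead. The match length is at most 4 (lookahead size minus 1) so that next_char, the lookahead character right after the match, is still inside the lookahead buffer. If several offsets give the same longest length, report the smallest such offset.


Try each offset into the search buffer:
  offset=1 (pos 4, char 'f'): match length 0
  offset=2 (pos 3, char 'b'): match length 0
  offset=3 (pos 2, char 'b'): match length 0
  offset=4 (pos 1, char 'e'): match length 2
  offset=5 (pos 0, char 'b'): match length 0
Longest match has length 2 at offset 4.
next_char = character at position 5 + 2 = 7 -> 'e'

Best match: offset=4, length=2 (matching 'eb' starting at position 1)
LZ77 triple: (4, 2, 'e')


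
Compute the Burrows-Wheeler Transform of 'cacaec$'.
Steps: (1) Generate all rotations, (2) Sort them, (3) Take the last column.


Rotations (sorted):
  0: $cacaec -> last char: c
  1: acaec$c -> last char: c
  2: aec$cac -> last char: c
  3: c$cacae -> last char: e
  4: cacaec$ -> last char: $
  5: caec$ca -> last char: a
  6: ec$caca -> last char: a


BWT = ccce$aa


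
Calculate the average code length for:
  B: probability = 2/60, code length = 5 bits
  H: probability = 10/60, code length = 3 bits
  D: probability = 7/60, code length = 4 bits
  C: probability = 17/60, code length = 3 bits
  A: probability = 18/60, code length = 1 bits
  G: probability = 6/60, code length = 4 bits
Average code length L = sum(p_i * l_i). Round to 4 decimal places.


Weighted contributions p_i * l_i:
  B: (2/60) * 5 = 10/60
  H: (10/60) * 3 = 30/60
  D: (7/60) * 4 = 28/60
  C: (17/60) * 3 = 51/60
  A: (18/60) * 1 = 18/60
  G: (6/60) * 4 = 24/60
Sum = (10 + 30 + 28 + 51 + 18 + 24)/60 = 161/60

L = 161/60 = 2.6833 bits/symbol


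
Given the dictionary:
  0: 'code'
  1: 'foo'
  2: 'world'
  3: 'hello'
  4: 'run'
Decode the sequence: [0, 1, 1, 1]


Look up each index in the dictionary:
  0 -> 'code'
  1 -> 'foo'
  1 -> 'foo'
  1 -> 'foo'

Decoded: "code foo foo foo"


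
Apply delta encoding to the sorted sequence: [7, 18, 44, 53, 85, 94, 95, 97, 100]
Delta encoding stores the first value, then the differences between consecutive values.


First value: 7
Deltas:
  18 - 7 = 11
  44 - 18 = 26
  53 - 44 = 9
  85 - 53 = 32
  94 - 85 = 9
  95 - 94 = 1
  97 - 95 = 2
  100 - 97 = 3


Delta encoded: [7, 11, 26, 9, 32, 9, 1, 2, 3]


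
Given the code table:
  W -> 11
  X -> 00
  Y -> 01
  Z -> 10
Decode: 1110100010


Decoding:
11 -> W
10 -> Z
10 -> Z
00 -> X
10 -> Z


Result: WZZXZ


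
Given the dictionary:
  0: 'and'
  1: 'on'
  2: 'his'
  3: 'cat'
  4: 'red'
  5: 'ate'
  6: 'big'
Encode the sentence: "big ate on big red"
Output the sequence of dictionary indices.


Look up each word in the dictionary:
  'big' -> 6
  'ate' -> 5
  'on' -> 1
  'big' -> 6
  'red' -> 4

Encoded: [6, 5, 1, 6, 4]


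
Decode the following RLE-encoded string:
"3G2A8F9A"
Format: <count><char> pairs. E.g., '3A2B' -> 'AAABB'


Expanding each <count><char> pair:
  3G -> 'GGG'
  2A -> 'AA'
  8F -> 'FFFFFFFF'
  9A -> 'AAAAAAAAA'

Decoded = GGGAAFFFFFFFFAAAAAAAAA


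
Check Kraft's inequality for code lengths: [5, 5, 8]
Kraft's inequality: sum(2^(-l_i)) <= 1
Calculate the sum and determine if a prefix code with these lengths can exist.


Sum = 2^(-5) + 2^(-5) + 2^(-8)
    = 0.03125 + 0.03125 + 0.00390625
    = 17/256 = 0.06640625
Since 0.06640625 <= 1, Kraft's inequality IS satisfied.
A prefix code with these lengths CAN exist.

Kraft sum = 0.06640625. Satisfied.


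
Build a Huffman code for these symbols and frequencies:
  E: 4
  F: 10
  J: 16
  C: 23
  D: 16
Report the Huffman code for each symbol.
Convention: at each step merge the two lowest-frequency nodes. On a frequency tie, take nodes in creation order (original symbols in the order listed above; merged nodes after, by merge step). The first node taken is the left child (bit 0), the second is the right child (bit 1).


Huffman tree construction:
Step 1: Merge E(4) + F(10) = 14
Step 2: Merge (E+F)(14) + J(16) = 30
Step 3: Merge D(16) + C(23) = 39
Step 4: Merge ((E+F)+J)(30) + (D+C)(39) = 69
Read each symbol's code off the tree from the root (left child = 0, right child = 1).

Codes:
  E: 000 (length 3)
  F: 001 (length 3)
  J: 01 (length 2)
  C: 11 (length 2)
  D: 10 (length 2)
Average code length: 152/69 = 2.2029 bits/symbol


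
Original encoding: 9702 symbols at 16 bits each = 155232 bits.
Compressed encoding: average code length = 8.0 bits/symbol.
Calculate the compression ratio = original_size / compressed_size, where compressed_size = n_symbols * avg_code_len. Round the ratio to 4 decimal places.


original_size = n_symbols * orig_bits = 9702 * 16 = 155232 bits
compressed_size = n_symbols * avg_code_len = 9702 * 8.0 = 77616.0 bits
ratio = original_size / compressed_size = 155232 / 77616.0 = 2.0

Compression ratio = 2.0


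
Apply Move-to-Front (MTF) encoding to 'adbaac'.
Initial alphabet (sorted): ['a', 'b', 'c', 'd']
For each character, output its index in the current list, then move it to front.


MTF encoding:
'a': index 0 in ['a', 'b', 'c', 'd'] -> ['a', 'b', 'c', 'd']
'd': index 3 in ['a', 'b', 'c', 'd'] -> ['d', 'a', 'b', 'c']
'b': index 2 in ['d', 'a', 'b', 'c'] -> ['b', 'd', 'a', 'c']
'a': index 2 in ['b', 'd', 'a', 'c'] -> ['a', 'b', 'd', 'c']
'a': index 0 in ['a', 'b', 'd', 'c'] -> ['a', 'b', 'd', 'c']
'c': index 3 in ['a', 'b', 'd', 'c'] -> ['c', 'a', 'b', 'd']


Output: [0, 3, 2, 2, 0, 3]


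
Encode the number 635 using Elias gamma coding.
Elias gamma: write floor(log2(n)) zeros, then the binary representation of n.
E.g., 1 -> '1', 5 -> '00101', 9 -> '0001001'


num_bits = floor(log2(635)) + 1 = 10
leading_zeros = num_bits - 1 = 9
binary(635) = 1001111011

Elias gamma(635) = '000000000' + '1001111011' = 0000000001001111011 (19 bits)


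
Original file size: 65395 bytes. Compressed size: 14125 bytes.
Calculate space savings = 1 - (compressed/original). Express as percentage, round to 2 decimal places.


ratio = compressed/original = 14125/65395 = 0.215995
savings = 1 - ratio = 1 - 0.215995 = 0.784005
as a percentage: 0.784005 * 100 = 78.4%

Space savings = 1 - 14125/65395 = 78.4%


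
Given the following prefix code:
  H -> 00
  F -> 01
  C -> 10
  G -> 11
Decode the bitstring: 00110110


Decoding step by step:
Bits 00 -> H
Bits 11 -> G
Bits 01 -> F
Bits 10 -> C


Decoded message: HGFC


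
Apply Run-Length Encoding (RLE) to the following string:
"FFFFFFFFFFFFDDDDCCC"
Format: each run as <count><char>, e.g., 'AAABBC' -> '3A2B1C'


Scanning runs left to right:
  i=0: run of 'F' x 12 -> '12F'
  i=12: run of 'D' x 4 -> '4D'
  i=16: run of 'C' x 3 -> '3C'

RLE = 12F4D3C


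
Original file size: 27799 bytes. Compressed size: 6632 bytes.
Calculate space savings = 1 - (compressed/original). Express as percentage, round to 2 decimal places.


ratio = compressed/original = 6632/27799 = 0.23857
savings = 1 - ratio = 1 - 0.23857 = 0.76143
as a percentage: 0.76143 * 100 = 76.14%

Space savings = 1 - 6632/27799 = 76.14%


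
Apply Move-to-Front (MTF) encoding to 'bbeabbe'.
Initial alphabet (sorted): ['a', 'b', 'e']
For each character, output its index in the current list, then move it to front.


MTF encoding:
'b': index 1 in ['a', 'b', 'e'] -> ['b', 'a', 'e']
'b': index 0 in ['b', 'a', 'e'] -> ['b', 'a', 'e']
'e': index 2 in ['b', 'a', 'e'] -> ['e', 'b', 'a']
'a': index 2 in ['e', 'b', 'a'] -> ['a', 'e', 'b']
'b': index 2 in ['a', 'e', 'b'] -> ['b', 'a', 'e']
'b': index 0 in ['b', 'a', 'e'] -> ['b', 'a', 'e']
'e': index 2 in ['b', 'a', 'e'] -> ['e', 'b', 'a']


Output: [1, 0, 2, 2, 2, 0, 2]


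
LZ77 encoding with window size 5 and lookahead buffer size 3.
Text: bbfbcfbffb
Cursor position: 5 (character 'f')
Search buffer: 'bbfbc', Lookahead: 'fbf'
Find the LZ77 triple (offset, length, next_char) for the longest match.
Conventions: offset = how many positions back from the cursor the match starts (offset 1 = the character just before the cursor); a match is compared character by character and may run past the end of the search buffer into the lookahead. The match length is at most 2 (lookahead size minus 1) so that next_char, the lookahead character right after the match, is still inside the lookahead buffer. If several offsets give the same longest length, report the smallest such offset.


Try each offset into the search buffer:
  offset=1 (pos 4, char 'c'): match length 0
  offset=2 (pos 3, char 'b'): match length 0
  offset=3 (pos 2, char 'f'): match length 2
  offset=4 (pos 1, char 'b'): match length 0
  offset=5 (pos 0, char 'b'): match length 0
Longest match has length 2 at offset 3.
next_char = character at position 5 + 2 = 7 -> 'f'

Best match: offset=3, length=2 (matching 'fb' starting at position 2)
LZ77 triple: (3, 2, 'f')


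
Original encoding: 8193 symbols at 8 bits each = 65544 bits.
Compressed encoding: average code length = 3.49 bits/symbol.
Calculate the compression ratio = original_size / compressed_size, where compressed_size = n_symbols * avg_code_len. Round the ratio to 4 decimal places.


original_size = n_symbols * orig_bits = 8193 * 8 = 65544 bits
compressed_size = n_symbols * avg_code_len = 8193 * 3.49 = 28593.57 bits
ratio = original_size / compressed_size = 65544 / 28593.57 = 2.2923

Compression ratio = 2.2923


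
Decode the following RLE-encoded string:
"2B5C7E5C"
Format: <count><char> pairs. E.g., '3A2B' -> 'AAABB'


Expanding each <count><char> pair:
  2B -> 'BB'
  5C -> 'CCCCC'
  7E -> 'EEEEEEE'
  5C -> 'CCCCC'

Decoded = BBCCCCCEEEEEEECCCCC


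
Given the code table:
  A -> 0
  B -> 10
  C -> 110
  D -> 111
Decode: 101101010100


Decoding:
10 -> B
110 -> C
10 -> B
10 -> B
10 -> B
0 -> A


Result: BCBBBA


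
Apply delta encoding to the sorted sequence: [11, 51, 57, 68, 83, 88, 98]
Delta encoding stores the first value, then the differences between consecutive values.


First value: 11
Deltas:
  51 - 11 = 40
  57 - 51 = 6
  68 - 57 = 11
  83 - 68 = 15
  88 - 83 = 5
  98 - 88 = 10


Delta encoded: [11, 40, 6, 11, 15, 5, 10]


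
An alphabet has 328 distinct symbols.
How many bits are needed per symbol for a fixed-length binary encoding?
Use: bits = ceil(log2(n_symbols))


log2(328) = 8.3576
Bracket: 2^8 = 256 < 328 <= 2^9 = 512
So ceil(log2(328)) = 9

bits = ceil(log2(328)) = ceil(8.3576) = 9 bits


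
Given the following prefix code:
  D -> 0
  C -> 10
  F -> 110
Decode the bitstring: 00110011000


Decoding step by step:
Bits 0 -> D
Bits 0 -> D
Bits 110 -> F
Bits 0 -> D
Bits 110 -> F
Bits 0 -> D
Bits 0 -> D


Decoded message: DDFDFDD


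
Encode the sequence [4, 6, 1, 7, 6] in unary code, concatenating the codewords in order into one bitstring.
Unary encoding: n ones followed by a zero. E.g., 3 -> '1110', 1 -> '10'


Encode each number as n ones followed by a terminating 0:
  4 -> 11110 (5 bits)
  6 -> 1111110 (7 bits)
  1 -> 10 (2 bits)
  7 -> 11111110 (8 bits)
  6 -> 1111110 (7 bits)
Total length = 5 + 7 + 2 + 8 + 7 = 29 bits.

Unary([4, 6, 1, 7, 6]) = 11110111111010111111101111110 (29 bits)


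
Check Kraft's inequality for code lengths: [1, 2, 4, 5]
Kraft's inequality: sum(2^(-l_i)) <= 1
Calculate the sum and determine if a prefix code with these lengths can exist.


Sum = 2^(-1) + 2^(-2) + 2^(-4) + 2^(-5)
    = 0.5 + 0.25 + 0.0625 + 0.03125
    = 27/32 = 0.84375
Since 0.84375 <= 1, Kraft's inequality IS satisfied.
A prefix code with these lengths CAN exist.

Kraft sum = 0.84375. Satisfied.


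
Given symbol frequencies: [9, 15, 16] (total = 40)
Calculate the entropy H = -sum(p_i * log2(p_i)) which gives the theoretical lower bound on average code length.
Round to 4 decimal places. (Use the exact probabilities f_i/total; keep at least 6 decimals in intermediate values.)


Per-symbol terms -p_i * log2(p_i) with p_i = f_i/40:
  p = 9/40 = 0.225000: log2(p) = -2.152003, -p*log2(p) = 0.484201
  p = 15/40 = 0.375000: log2(p) = -1.415037, -p*log2(p) = 0.530639
  p = 16/40 = 0.400000: log2(p) = -1.321928, -p*log2(p) = 0.528771
H = 0.484201 + 0.530639 + 0.528771 = 1.543611

H = 1.5436 bits/symbol


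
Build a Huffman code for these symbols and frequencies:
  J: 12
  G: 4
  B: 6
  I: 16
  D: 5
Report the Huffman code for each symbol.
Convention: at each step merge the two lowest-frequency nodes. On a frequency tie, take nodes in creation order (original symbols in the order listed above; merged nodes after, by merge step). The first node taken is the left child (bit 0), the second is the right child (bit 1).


Huffman tree construction:
Step 1: Merge G(4) + D(5) = 9
Step 2: Merge B(6) + (G+D)(9) = 15
Step 3: Merge J(12) + (B+(G+D))(15) = 27
Step 4: Merge I(16) + (J+(B+(G+D)))(27) = 43
Read each symbol's code off the tree from the root (left child = 0, right child = 1).

Codes:
  J: 10 (length 2)
  G: 1110 (length 4)
  B: 110 (length 3)
  I: 0 (length 1)
  D: 1111 (length 4)
Average code length: 94/43 = 2.1860 bits/symbol


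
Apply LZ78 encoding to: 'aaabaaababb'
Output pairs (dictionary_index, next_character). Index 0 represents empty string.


LZ78 encoding steps:
Dictionary: {0: ''}
Step 1: w='' (idx 0), next='a' -> output (0, 'a'), add 'a' as idx 1
Step 2: w='a' (idx 1), next='a' -> output (1, 'a'), add 'aa' as idx 2
Step 3: w='' (idx 0), next='b' -> output (0, 'b'), add 'b' as idx 3
Step 4: w='aa' (idx 2), next='a' -> output (2, 'a'), add 'aaa' as idx 4
Step 5: w='b' (idx 3), next='a' -> output (3, 'a'), add 'ba' as idx 5
Step 6: w='b' (idx 3), next='b' -> output (3, 'b'), add 'bb' as idx 6


Encoded: [(0, 'a'), (1, 'a'), (0, 'b'), (2, 'a'), (3, 'a'), (3, 'b')]


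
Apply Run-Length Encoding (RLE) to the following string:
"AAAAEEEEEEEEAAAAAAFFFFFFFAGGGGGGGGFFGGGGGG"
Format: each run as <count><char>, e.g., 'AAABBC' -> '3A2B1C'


Scanning runs left to right:
  i=0: run of 'A' x 4 -> '4A'
  i=4: run of 'E' x 8 -> '8E'
  i=12: run of 'A' x 6 -> '6A'
  i=18: run of 'F' x 7 -> '7F'
  i=25: run of 'A' x 1 -> '1A'
  i=26: run of 'G' x 8 -> '8G'
  i=34: run of 'F' x 2 -> '2F'
  i=36: run of 'G' x 6 -> '6G'

RLE = 4A8E6A7F1A8G2F6G


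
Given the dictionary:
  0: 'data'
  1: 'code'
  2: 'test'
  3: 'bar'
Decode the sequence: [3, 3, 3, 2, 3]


Look up each index in the dictionary:
  3 -> 'bar'
  3 -> 'bar'
  3 -> 'bar'
  2 -> 'test'
  3 -> 'bar'

Decoded: "bar bar bar test bar"


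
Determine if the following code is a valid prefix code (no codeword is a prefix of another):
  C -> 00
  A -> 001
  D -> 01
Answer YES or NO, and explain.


Checking each pair (does one codeword prefix another?):
  C='00' vs A='001': prefix -- VIOLATION

NO -- this is NOT a valid prefix code. C (00) is a prefix of A (001).


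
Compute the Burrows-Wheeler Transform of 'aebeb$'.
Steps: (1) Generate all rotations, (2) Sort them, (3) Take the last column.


Rotations (sorted):
  0: $aebeb -> last char: b
  1: aebeb$ -> last char: $
  2: b$aebe -> last char: e
  3: beb$ae -> last char: e
  4: eb$aeb -> last char: b
  5: ebeb$a -> last char: a


BWT = b$eeba


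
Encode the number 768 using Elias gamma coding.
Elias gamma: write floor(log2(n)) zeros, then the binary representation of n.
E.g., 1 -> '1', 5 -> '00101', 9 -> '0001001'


num_bits = floor(log2(768)) + 1 = 10
leading_zeros = num_bits - 1 = 9
binary(768) = 1100000000

Elias gamma(768) = '000000000' + '1100000000' = 0000000001100000000 (19 bits)


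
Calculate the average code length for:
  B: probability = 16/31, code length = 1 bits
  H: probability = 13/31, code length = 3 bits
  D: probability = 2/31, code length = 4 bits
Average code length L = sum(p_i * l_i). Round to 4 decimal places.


Weighted contributions p_i * l_i:
  B: (16/31) * 1 = 16/31
  H: (13/31) * 3 = 39/31
  D: (2/31) * 4 = 8/31
Sum = (16 + 39 + 8)/31 = 63/31

L = 63/31 = 2.0323 bits/symbol


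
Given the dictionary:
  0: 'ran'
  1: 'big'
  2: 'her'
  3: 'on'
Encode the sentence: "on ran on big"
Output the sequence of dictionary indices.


Look up each word in the dictionary:
  'on' -> 3
  'ran' -> 0
  'on' -> 3
  'big' -> 1

Encoded: [3, 0, 3, 1]


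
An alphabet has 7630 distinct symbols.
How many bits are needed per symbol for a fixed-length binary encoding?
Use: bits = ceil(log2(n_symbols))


log2(7630) = 12.8975
Bracket: 2^12 = 4096 < 7630 <= 2^13 = 8192
So ceil(log2(7630)) = 13

bits = ceil(log2(7630)) = ceil(12.8975) = 13 bits


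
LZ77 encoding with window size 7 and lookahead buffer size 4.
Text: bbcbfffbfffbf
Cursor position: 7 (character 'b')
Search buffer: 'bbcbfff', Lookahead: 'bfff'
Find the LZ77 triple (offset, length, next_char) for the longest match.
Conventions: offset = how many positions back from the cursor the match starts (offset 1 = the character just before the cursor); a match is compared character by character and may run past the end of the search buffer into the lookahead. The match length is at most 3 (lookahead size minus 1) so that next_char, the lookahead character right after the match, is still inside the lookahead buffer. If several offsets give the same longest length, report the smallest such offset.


Try each offset into the search buffer:
  offset=1 (pos 6, char 'f'): match length 0
  offset=2 (pos 5, char 'f'): match length 0
  offset=3 (pos 4, char 'f'): match length 0
  offset=4 (pos 3, char 'b'): match length 3
  offset=5 (pos 2, char 'c'): match length 0
  offset=6 (pos 1, char 'b'): match length 1
  offset=7 (pos 0, char 'b'): match length 1
Longest match has length 3 at offset 4.
next_char = character at position 7 + 3 = 10 -> 'f'

Best match: offset=4, length=3 (matching 'bff' starting at position 3)
LZ77 triple: (4, 3, 'f')


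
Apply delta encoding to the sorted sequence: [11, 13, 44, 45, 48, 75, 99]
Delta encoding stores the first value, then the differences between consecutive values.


First value: 11
Deltas:
  13 - 11 = 2
  44 - 13 = 31
  45 - 44 = 1
  48 - 45 = 3
  75 - 48 = 27
  99 - 75 = 24


Delta encoded: [11, 2, 31, 1, 3, 27, 24]


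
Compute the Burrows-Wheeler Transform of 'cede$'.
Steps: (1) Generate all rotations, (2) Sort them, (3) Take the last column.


Rotations (sorted):
  0: $cede -> last char: e
  1: cede$ -> last char: $
  2: de$ce -> last char: e
  3: e$ced -> last char: d
  4: ede$c -> last char: c


BWT = e$edc


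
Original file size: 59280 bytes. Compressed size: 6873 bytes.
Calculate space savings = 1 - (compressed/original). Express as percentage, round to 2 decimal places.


ratio = compressed/original = 6873/59280 = 0.115941
savings = 1 - ratio = 1 - 0.115941 = 0.884059
as a percentage: 0.884059 * 100 = 88.41%

Space savings = 1 - 6873/59280 = 88.41%


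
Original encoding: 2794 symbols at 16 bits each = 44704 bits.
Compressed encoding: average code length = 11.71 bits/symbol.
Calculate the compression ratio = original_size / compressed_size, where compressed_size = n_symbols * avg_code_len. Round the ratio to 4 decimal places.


original_size = n_symbols * orig_bits = 2794 * 16 = 44704 bits
compressed_size = n_symbols * avg_code_len = 2794 * 11.71 = 32717.74 bits
ratio = original_size / compressed_size = 44704 / 32717.74 = 1.3664

Compression ratio = 1.3664


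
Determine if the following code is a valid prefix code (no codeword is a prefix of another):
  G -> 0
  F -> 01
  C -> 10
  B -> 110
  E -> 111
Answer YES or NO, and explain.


Checking each pair (does one codeword prefix another?):
  G='0' vs F='01': prefix -- VIOLATION

NO -- this is NOT a valid prefix code. G (0) is a prefix of F (01).


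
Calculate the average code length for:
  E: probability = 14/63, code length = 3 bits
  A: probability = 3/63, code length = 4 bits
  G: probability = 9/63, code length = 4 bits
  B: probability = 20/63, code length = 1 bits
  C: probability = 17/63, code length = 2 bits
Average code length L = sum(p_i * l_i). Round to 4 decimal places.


Weighted contributions p_i * l_i:
  E: (14/63) * 3 = 42/63
  A: (3/63) * 4 = 12/63
  G: (9/63) * 4 = 36/63
  B: (20/63) * 1 = 20/63
  C: (17/63) * 2 = 34/63
Sum = (42 + 12 + 36 + 20 + 34)/63 = 144/63

L = 144/63 = 2.2857 bits/symbol


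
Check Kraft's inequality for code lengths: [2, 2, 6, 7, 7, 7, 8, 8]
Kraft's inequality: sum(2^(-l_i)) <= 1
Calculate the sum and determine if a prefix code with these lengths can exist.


Sum = 2^(-2) + 2^(-2) + 2^(-6) + 2^(-7) + 2^(-7) + 2^(-7) + 2^(-8) + 2^(-8)
    = 0.25 + 0.25 + 0.015625 + 0.0078125 + 0.0078125 + 0.0078125 + 0.00390625 + 0.00390625
    = 140/256 = 0.546875
Since 0.546875 <= 1, Kraft's inequality IS satisfied.
A prefix code with these lengths CAN exist.

Kraft sum = 0.546875. Satisfied.


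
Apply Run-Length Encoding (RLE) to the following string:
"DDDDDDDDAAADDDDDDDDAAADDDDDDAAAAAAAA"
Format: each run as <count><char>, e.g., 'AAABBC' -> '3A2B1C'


Scanning runs left to right:
  i=0: run of 'D' x 8 -> '8D'
  i=8: run of 'A' x 3 -> '3A'
  i=11: run of 'D' x 8 -> '8D'
  i=19: run of 'A' x 3 -> '3A'
  i=22: run of 'D' x 6 -> '6D'
  i=28: run of 'A' x 8 -> '8A'

RLE = 8D3A8D3A6D8A


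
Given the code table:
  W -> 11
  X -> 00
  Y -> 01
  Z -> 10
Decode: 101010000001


Decoding:
10 -> Z
10 -> Z
10 -> Z
00 -> X
00 -> X
01 -> Y


Result: ZZZXXY


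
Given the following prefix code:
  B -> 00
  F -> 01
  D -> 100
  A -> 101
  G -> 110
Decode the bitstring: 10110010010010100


Decoding step by step:
Bits 101 -> A
Bits 100 -> D
Bits 100 -> D
Bits 100 -> D
Bits 101 -> A
Bits 00 -> B


Decoded message: ADDDAB


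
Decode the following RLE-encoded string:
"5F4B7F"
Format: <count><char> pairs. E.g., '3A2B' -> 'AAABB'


Expanding each <count><char> pair:
  5F -> 'FFFFF'
  4B -> 'BBBB'
  7F -> 'FFFFFFF'

Decoded = FFFFFBBBBFFFFFFF


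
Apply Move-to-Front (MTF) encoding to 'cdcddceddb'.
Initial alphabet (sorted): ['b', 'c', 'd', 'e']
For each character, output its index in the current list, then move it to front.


MTF encoding:
'c': index 1 in ['b', 'c', 'd', 'e'] -> ['c', 'b', 'd', 'e']
'd': index 2 in ['c', 'b', 'd', 'e'] -> ['d', 'c', 'b', 'e']
'c': index 1 in ['d', 'c', 'b', 'e'] -> ['c', 'd', 'b', 'e']
'd': index 1 in ['c', 'd', 'b', 'e'] -> ['d', 'c', 'b', 'e']
'd': index 0 in ['d', 'c', 'b', 'e'] -> ['d', 'c', 'b', 'e']
'c': index 1 in ['d', 'c', 'b', 'e'] -> ['c', 'd', 'b', 'e']
'e': index 3 in ['c', 'd', 'b', 'e'] -> ['e', 'c', 'd', 'b']
'd': index 2 in ['e', 'c', 'd', 'b'] -> ['d', 'e', 'c', 'b']
'd': index 0 in ['d', 'e', 'c', 'b'] -> ['d', 'e', 'c', 'b']
'b': index 3 in ['d', 'e', 'c', 'b'] -> ['b', 'd', 'e', 'c']


Output: [1, 2, 1, 1, 0, 1, 3, 2, 0, 3]


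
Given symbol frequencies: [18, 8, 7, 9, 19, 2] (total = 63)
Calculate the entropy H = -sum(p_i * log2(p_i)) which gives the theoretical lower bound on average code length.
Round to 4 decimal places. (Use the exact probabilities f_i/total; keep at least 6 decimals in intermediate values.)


Per-symbol terms -p_i * log2(p_i) with p_i = f_i/63:
  p = 18/63 = 0.285714: log2(p) = -1.807355, -p*log2(p) = 0.516387
  p = 8/63 = 0.126984: log2(p) = -2.977280, -p*log2(p) = 0.378067
  p = 7/63 = 0.111111: log2(p) = -3.169925, -p*log2(p) = 0.352214
  p = 9/63 = 0.142857: log2(p) = -2.807355, -p*log2(p) = 0.401051
  p = 19/63 = 0.301587: log2(p) = -1.729352, -p*log2(p) = 0.521551
  p = 2/63 = 0.031746: log2(p) = -4.977280, -p*log2(p) = 0.158009
H = 0.516387 + 0.378067 + 0.352214 + 0.401051 + 0.521551 + 0.158009 = 2.327279

H = 2.3273 bits/symbol


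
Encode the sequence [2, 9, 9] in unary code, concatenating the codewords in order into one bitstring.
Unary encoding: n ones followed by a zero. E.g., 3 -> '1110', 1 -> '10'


Encode each number as n ones followed by a terminating 0:
  2 -> 110 (3 bits)
  9 -> 1111111110 (10 bits)
  9 -> 1111111110 (10 bits)
Total length = 3 + 10 + 10 = 23 bits.

Unary([2, 9, 9]) = 11011111111101111111110 (23 bits)


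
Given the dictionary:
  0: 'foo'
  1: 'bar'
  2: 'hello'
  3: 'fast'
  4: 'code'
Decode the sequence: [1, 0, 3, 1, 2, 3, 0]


Look up each index in the dictionary:
  1 -> 'bar'
  0 -> 'foo'
  3 -> 'fast'
  1 -> 'bar'
  2 -> 'hello'
  3 -> 'fast'
  0 -> 'foo'

Decoded: "bar foo fast bar hello fast foo"


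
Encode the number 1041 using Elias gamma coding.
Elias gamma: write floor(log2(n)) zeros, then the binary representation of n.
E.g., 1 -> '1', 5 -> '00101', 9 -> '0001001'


num_bits = floor(log2(1041)) + 1 = 11
leading_zeros = num_bits - 1 = 10
binary(1041) = 10000010001

Elias gamma(1041) = '0000000000' + '10000010001' = 000000000010000010001 (21 bits)


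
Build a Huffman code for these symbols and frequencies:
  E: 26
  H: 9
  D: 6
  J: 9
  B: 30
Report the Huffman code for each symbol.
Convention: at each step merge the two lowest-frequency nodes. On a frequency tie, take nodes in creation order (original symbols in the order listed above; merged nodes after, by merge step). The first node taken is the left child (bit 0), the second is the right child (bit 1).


Huffman tree construction:
Step 1: Merge D(6) + H(9) = 15
Step 2: Merge J(9) + (D+H)(15) = 24
Step 3: Merge (J+(D+H))(24) + E(26) = 50
Step 4: Merge B(30) + ((J+(D+H))+E)(50) = 80
Read each symbol's code off the tree from the root (left child = 0, right child = 1).

Codes:
  E: 11 (length 2)
  H: 1011 (length 4)
  D: 1010 (length 4)
  J: 100 (length 3)
  B: 0 (length 1)
Average code length: 169/80 = 2.1125 bits/symbol


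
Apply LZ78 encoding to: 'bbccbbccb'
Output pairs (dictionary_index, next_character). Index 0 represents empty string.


LZ78 encoding steps:
Dictionary: {0: ''}
Step 1: w='' (idx 0), next='b' -> output (0, 'b'), add 'b' as idx 1
Step 2: w='b' (idx 1), next='c' -> output (1, 'c'), add 'bc' as idx 2
Step 3: w='' (idx 0), next='c' -> output (0, 'c'), add 'c' as idx 3
Step 4: w='b' (idx 1), next='b' -> output (1, 'b'), add 'bb' as idx 4
Step 5: w='c' (idx 3), next='c' -> output (3, 'c'), add 'cc' as idx 5
Step 6: w='b' (idx 1), end of input -> output (1, '')


Encoded: [(0, 'b'), (1, 'c'), (0, 'c'), (1, 'b'), (3, 'c'), (1, '')]


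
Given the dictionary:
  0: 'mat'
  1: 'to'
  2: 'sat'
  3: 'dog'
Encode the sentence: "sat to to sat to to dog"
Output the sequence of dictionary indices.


Look up each word in the dictionary:
  'sat' -> 2
  'to' -> 1
  'to' -> 1
  'sat' -> 2
  'to' -> 1
  'to' -> 1
  'dog' -> 3

Encoded: [2, 1, 1, 2, 1, 1, 3]


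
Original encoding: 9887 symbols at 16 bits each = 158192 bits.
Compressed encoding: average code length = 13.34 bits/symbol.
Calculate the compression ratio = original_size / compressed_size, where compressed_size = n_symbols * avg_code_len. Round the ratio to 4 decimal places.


original_size = n_symbols * orig_bits = 9887 * 16 = 158192 bits
compressed_size = n_symbols * avg_code_len = 9887 * 13.34 = 131892.58 bits
ratio = original_size / compressed_size = 158192 / 131892.58 = 1.1994

Compression ratio = 1.1994


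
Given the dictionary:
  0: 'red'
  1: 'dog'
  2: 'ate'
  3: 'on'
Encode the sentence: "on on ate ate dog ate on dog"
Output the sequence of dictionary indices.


Look up each word in the dictionary:
  'on' -> 3
  'on' -> 3
  'ate' -> 2
  'ate' -> 2
  'dog' -> 1
  'ate' -> 2
  'on' -> 3
  'dog' -> 1

Encoded: [3, 3, 2, 2, 1, 2, 3, 1]


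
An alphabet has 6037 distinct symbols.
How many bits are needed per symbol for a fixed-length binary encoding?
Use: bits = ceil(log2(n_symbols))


log2(6037) = 12.5596
Bracket: 2^12 = 4096 < 6037 <= 2^13 = 8192
So ceil(log2(6037)) = 13

bits = ceil(log2(6037)) = ceil(12.5596) = 13 bits


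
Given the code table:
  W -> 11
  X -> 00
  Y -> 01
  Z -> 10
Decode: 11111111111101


Decoding:
11 -> W
11 -> W
11 -> W
11 -> W
11 -> W
11 -> W
01 -> Y


Result: WWWWWWY


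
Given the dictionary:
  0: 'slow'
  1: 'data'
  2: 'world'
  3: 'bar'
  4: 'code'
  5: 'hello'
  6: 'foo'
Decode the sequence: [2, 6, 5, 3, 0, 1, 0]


Look up each index in the dictionary:
  2 -> 'world'
  6 -> 'foo'
  5 -> 'hello'
  3 -> 'bar'
  0 -> 'slow'
  1 -> 'data'
  0 -> 'slow'

Decoded: "world foo hello bar slow data slow"


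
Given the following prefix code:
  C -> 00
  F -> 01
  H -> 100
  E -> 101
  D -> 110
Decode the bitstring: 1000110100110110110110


Decoding step by step:
Bits 100 -> H
Bits 01 -> F
Bits 101 -> E
Bits 00 -> C
Bits 110 -> D
Bits 110 -> D
Bits 110 -> D
Bits 110 -> D


Decoded message: HFECDDDD


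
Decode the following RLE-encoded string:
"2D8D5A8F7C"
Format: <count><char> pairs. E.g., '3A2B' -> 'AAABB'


Expanding each <count><char> pair:
  2D -> 'DD'
  8D -> 'DDDDDDDD'
  5A -> 'AAAAA'
  8F -> 'FFFFFFFF'
  7C -> 'CCCCCCC'

Decoded = DDDDDDDDDDAAAAAFFFFFFFFCCCCCCC


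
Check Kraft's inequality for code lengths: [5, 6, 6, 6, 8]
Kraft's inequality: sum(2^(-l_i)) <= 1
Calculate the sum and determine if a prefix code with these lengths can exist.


Sum = 2^(-5) + 2^(-6) + 2^(-6) + 2^(-6) + 2^(-8)
    = 0.03125 + 0.015625 + 0.015625 + 0.015625 + 0.00390625
    = 21/256 = 0.08203125
Since 0.08203125 <= 1, Kraft's inequality IS satisfied.
A prefix code with these lengths CAN exist.

Kraft sum = 0.08203125. Satisfied.


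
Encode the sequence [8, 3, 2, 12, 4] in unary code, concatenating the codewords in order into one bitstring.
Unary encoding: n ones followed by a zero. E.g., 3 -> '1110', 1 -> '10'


Encode each number as n ones followed by a terminating 0:
  8 -> 111111110 (9 bits)
  3 -> 1110 (4 bits)
  2 -> 110 (3 bits)
  12 -> 1111111111110 (13 bits)
  4 -> 11110 (5 bits)
Total length = 9 + 4 + 3 + 13 + 5 = 34 bits.

Unary([8, 3, 2, 12, 4]) = 1111111101110110111111111111011110 (34 bits)


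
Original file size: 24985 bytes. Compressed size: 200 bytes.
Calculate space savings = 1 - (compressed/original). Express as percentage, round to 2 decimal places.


ratio = compressed/original = 200/24985 = 0.008005
savings = 1 - ratio = 1 - 0.008005 = 0.991995
as a percentage: 0.991995 * 100 = 99.2%

Space savings = 1 - 200/24985 = 99.2%


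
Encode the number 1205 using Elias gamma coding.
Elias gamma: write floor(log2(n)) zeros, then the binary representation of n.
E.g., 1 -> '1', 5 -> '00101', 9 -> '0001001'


num_bits = floor(log2(1205)) + 1 = 11
leading_zeros = num_bits - 1 = 10
binary(1205) = 10010110101

Elias gamma(1205) = '0000000000' + '10010110101' = 000000000010010110101 (21 bits)


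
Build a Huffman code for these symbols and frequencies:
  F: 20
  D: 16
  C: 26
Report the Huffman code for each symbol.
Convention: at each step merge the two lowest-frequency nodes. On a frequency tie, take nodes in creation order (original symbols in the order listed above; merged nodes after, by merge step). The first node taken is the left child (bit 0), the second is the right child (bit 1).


Huffman tree construction:
Step 1: Merge D(16) + F(20) = 36
Step 2: Merge C(26) + (D+F)(36) = 62
Read each symbol's code off the tree from the root (left child = 0, right child = 1).

Codes:
  F: 11 (length 2)
  D: 10 (length 2)
  C: 0 (length 1)
Average code length: 98/62 = 1.5806 bits/symbol


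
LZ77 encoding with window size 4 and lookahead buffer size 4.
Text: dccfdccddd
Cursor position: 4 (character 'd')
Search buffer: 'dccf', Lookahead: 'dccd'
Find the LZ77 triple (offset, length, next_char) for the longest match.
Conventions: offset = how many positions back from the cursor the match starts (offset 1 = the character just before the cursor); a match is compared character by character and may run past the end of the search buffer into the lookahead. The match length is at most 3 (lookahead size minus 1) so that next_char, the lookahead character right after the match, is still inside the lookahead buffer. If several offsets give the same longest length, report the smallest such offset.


Try each offset into the search buffer:
  offset=1 (pos 3, char 'f'): match length 0
  offset=2 (pos 2, char 'c'): match length 0
  offset=3 (pos 1, char 'c'): match length 0
  offset=4 (pos 0, char 'd'): match length 3
Longest match has length 3 at offset 4.
next_char = character at position 4 + 3 = 7 -> 'd'

Best match: offset=4, length=3 (matching 'dcc' starting at position 0)
LZ77 triple: (4, 3, 'd')


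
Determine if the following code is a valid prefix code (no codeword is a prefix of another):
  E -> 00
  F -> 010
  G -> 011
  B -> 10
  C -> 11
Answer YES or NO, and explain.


Checking each pair (does one codeword prefix another?):
  E='00' vs F='010': no prefix
  E='00' vs G='011': no prefix
  E='00' vs B='10': no prefix
  E='00' vs C='11': no prefix
  F='010' vs E='00': no prefix
  F='010' vs G='011': no prefix
  F='010' vs B='10': no prefix
  F='010' vs C='11': no prefix
  G='011' vs E='00': no prefix
  G='011' vs F='010': no prefix
  G='011' vs B='10': no prefix
  G='011' vs C='11': no prefix
  B='10' vs E='00': no prefix
  B='10' vs F='010': no prefix
  B='10' vs G='011': no prefix
  B='10' vs C='11': no prefix
  C='11' vs E='00': no prefix
  C='11' vs F='010': no prefix
  C='11' vs G='011': no prefix
  C='11' vs B='10': no prefix
No violation found over all pairs.

YES -- this is a valid prefix code. No codeword is a prefix of any other codeword.


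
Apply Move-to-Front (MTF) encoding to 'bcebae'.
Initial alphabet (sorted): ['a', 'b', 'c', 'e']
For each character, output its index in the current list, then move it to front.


MTF encoding:
'b': index 1 in ['a', 'b', 'c', 'e'] -> ['b', 'a', 'c', 'e']
'c': index 2 in ['b', 'a', 'c', 'e'] -> ['c', 'b', 'a', 'e']
'e': index 3 in ['c', 'b', 'a', 'e'] -> ['e', 'c', 'b', 'a']
'b': index 2 in ['e', 'c', 'b', 'a'] -> ['b', 'e', 'c', 'a']
'a': index 3 in ['b', 'e', 'c', 'a'] -> ['a', 'b', 'e', 'c']
'e': index 2 in ['a', 'b', 'e', 'c'] -> ['e', 'a', 'b', 'c']


Output: [1, 2, 3, 2, 3, 2]


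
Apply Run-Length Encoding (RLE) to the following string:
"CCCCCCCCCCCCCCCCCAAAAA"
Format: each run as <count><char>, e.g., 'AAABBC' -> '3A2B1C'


Scanning runs left to right:
  i=0: run of 'C' x 17 -> '17C'
  i=17: run of 'A' x 5 -> '5A'

RLE = 17C5A


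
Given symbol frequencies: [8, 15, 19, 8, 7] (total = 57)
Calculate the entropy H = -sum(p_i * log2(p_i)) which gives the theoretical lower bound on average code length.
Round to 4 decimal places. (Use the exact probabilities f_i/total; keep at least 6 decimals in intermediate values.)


Per-symbol terms -p_i * log2(p_i) with p_i = f_i/57:
  p = 8/57 = 0.140351: log2(p) = -2.832890, -p*log2(p) = 0.397599
  p = 15/57 = 0.263158: log2(p) = -1.925999, -p*log2(p) = 0.506842
  p = 19/57 = 0.333333: log2(p) = -1.584963, -p*log2(p) = 0.528321
  p = 8/57 = 0.140351: log2(p) = -2.832890, -p*log2(p) = 0.397599
  p = 7/57 = 0.122807: log2(p) = -3.025535, -p*log2(p) = 0.371557
H = 0.397599 + 0.506842 + 0.528321 + 0.397599 + 0.371557 = 2.201918

H = 2.2019 bits/symbol


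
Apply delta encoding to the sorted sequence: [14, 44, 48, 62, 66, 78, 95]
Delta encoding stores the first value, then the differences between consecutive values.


First value: 14
Deltas:
  44 - 14 = 30
  48 - 44 = 4
  62 - 48 = 14
  66 - 62 = 4
  78 - 66 = 12
  95 - 78 = 17


Delta encoded: [14, 30, 4, 14, 4, 12, 17]


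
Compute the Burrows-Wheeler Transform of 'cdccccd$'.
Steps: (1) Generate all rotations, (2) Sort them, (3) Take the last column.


Rotations (sorted):
  0: $cdccccd -> last char: d
  1: ccccd$cd -> last char: d
  2: cccd$cdc -> last char: c
  3: ccd$cdcc -> last char: c
  4: cd$cdccc -> last char: c
  5: cdccccd$ -> last char: $
  6: d$cdcccc -> last char: c
  7: dccccd$c -> last char: c


BWT = ddccc$cc


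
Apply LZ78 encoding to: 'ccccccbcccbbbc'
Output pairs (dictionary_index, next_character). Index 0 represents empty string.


LZ78 encoding steps:
Dictionary: {0: ''}
Step 1: w='' (idx 0), next='c' -> output (0, 'c'), add 'c' as idx 1
Step 2: w='c' (idx 1), next='c' -> output (1, 'c'), add 'cc' as idx 2
Step 3: w='cc' (idx 2), next='c' -> output (2, 'c'), add 'ccc' as idx 3
Step 4: w='' (idx 0), next='b' -> output (0, 'b'), add 'b' as idx 4
Step 5: w='ccc' (idx 3), next='b' -> output (3, 'b'), add 'cccb' as idx 5
Step 6: w='b' (idx 4), next='b' -> output (4, 'b'), add 'bb' as idx 6
Step 7: w='c' (idx 1), end of input -> output (1, '')


Encoded: [(0, 'c'), (1, 'c'), (2, 'c'), (0, 'b'), (3, 'b'), (4, 'b'), (1, '')]


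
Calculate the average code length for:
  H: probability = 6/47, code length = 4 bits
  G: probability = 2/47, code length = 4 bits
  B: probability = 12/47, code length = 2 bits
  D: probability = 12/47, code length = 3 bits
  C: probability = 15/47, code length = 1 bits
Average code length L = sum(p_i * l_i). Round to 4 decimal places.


Weighted contributions p_i * l_i:
  H: (6/47) * 4 = 24/47
  G: (2/47) * 4 = 8/47
  B: (12/47) * 2 = 24/47
  D: (12/47) * 3 = 36/47
  C: (15/47) * 1 = 15/47
Sum = (24 + 8 + 24 + 36 + 15)/47 = 107/47

L = 107/47 = 2.2766 bits/symbol
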